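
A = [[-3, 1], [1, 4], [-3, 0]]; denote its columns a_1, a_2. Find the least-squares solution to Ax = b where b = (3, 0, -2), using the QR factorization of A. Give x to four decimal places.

x = (-0.1677, 0.1863)

a_1 = (-3, 1, -3); ‖a_1‖ = 4.3589, so q_1 = (-0.6882, 0.2294, -0.6882).
q_1·a_2 = (-0.6882)·1 + 0.2294·4 + (-0.6882)·0 = 0.2294.
u_2 = a_2 − 0.2294·q_1 = (1.1579, 3.9474, 0.1579).
‖u_2‖ = 4.1167, so q_2 = (0.2813, 0.9589, 0.0384).
Qᵀb = (-0.6882, 0.7671).
Back-substitute: x_2 = 0.7671/4.1167 = 0.1863.
x_1 = (-0.6882 − 0.2294·0.1863)/4.3589 = -0.1677.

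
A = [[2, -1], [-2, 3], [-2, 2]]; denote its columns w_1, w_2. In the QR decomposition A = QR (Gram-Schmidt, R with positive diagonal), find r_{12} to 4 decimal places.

w_1 = (2, -2, -2); ‖w_1‖ = 3.4641, so q_1 = (0.5774, -0.5774, -0.5774).
r_{12} = q_1·w_2 = -3.4641.

r_{12} = -3.4641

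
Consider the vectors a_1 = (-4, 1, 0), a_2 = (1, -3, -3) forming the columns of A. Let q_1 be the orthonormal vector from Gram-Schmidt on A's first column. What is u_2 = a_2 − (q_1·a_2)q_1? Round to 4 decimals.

q_1 = a_1/‖a_1‖ = (-4, 1, 0)/4.1231 = (-0.9701, 0.2425, 0.0000).
r_{12} = q_1·a_2 = -1.6977.
u_2 = a_2 + 1.6977·q_1 = (-0.6471, -2.5882, -3.0000).

u_2 = (-0.6471, -2.5882, -3.0000)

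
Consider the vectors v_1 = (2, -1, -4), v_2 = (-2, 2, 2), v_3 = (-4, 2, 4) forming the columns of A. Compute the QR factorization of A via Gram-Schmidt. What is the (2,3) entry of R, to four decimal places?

v_1 = (2, -1, -4); ‖v_1‖ = 4.5826, so e_1 = (0.4364, -0.2182, -0.8729).
e_1·v_2 = 0.4364·(-2) + (-0.2182)·2 + (-0.8729)·2 = -3.0551.
u_2 = v_2 + 3.0551·e_1 = (-0.6667, 1.3333, -0.6667).
‖u_2‖ = 1.6330, so e_2 = (-0.4082, 0.8165, -0.4082).
r_{23} = e_2·v_3 = 1.6330.

r_{23} = 1.6330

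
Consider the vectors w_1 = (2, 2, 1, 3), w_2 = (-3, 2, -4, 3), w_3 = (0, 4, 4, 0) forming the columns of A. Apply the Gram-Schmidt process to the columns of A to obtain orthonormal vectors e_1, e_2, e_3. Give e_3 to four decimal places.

e_1 = w_1/‖w_1‖ = (2, 2, 1, 3)/4.2426 = (0.4714, 0.4714, 0.2357, 0.7071).
r_{12} = e_1·w_2 = 0.7071.
u_2 = w_2 − 0.7071·e_1 = (-3.3333, 1.6667, -4.1667, 2.5000).
‖u_2‖ = 6.1237, so e_2 = (-0.5443, 0.2722, -0.6804, 0.4082).
r_{13} = e_1·w_3 = 2.8284; r_{23} = e_2·w_3 = -1.6330.
u_3 = w_3 − 2.8284·e_1 + 1.6330·e_2 = (-2.2222, 3.1111, 2.2222, -1.3333).
‖u_3‖ = 4.6188, so e_3 = (-0.4811, 0.6736, 0.4811, -0.2887).

e_3 = (-0.4811, 0.6736, 0.4811, -0.2887)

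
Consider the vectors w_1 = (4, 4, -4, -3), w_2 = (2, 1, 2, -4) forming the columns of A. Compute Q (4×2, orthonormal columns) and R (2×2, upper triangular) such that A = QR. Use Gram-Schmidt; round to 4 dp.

Q = [[0.5298, 0.1937], [0.5298, -0.0271], [-0.5298, 0.6896], [-0.3974, -0.6973]], R = [[7.5498, 2.1193], [0.0000, 4.5287]]

w_1 = (4, 4, -4, -3); ‖w_1‖ = 7.5498, so e_1 = (0.5298, 0.5298, -0.5298, -0.3974).
e_1·w_2 = 0.5298·2 + 0.5298·1 + (-0.5298)·2 + (-0.3974)·(-4) = 2.1193.
u_2 = w_2 − 2.1193·e_1 = (0.8772, -0.1228, 3.1228, -3.1579).
‖u_2‖ = 4.5287, so e_2 = (0.1937, -0.0271, 0.6896, -0.6973).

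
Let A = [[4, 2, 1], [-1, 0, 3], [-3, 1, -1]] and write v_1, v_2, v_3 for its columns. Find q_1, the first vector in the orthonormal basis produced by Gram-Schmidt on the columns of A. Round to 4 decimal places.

q_1 = (0.7845, -0.1961, -0.5883)

q_1 = v_1/‖v_1‖ = (4, -1, -3)/5.0990 = (0.7845, -0.1961, -0.5883).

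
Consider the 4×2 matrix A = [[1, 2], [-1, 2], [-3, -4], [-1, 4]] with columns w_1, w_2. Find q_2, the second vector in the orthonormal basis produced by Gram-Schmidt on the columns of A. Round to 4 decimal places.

q_1 = w_1/‖w_1‖ = (1, -1, -3, -1)/3.4641 = (0.2887, -0.2887, -0.8660, -0.2887).
r_{12} = q_1·w_2 = 2.3094.
u_2 = w_2 − 2.3094·q_1 = (1.3333, 2.6667, -2.0000, 4.6667).
‖u_2‖ = 5.8878, so q_2 = (0.2265, 0.4529, -0.3397, 0.7926).

q_2 = (0.2265, 0.4529, -0.3397, 0.7926)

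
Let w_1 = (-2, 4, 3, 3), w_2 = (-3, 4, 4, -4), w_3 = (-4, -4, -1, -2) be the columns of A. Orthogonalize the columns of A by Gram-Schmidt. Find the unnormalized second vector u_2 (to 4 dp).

q_1 = w_1/‖w_1‖ = (-2, 4, 3, 3)/6.1644 = (-0.3244, 0.6489, 0.4867, 0.4867).
r_{12} = q_1·w_2 = 3.5689.
u_2 = w_2 − 3.5689·q_1 = (-1.8421, 1.6842, 2.2632, -5.7368).

u_2 = (-1.8421, 1.6842, 2.2632, -5.7368)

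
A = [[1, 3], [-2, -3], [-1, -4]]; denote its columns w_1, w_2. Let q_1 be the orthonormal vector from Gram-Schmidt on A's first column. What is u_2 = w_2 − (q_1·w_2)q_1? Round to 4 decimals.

w_1 = (1, -2, -1); ‖w_1‖ = 2.4495, so q_1 = (0.4082, -0.8165, -0.4082).
q_1·w_2 = 0.4082·3 + (-0.8165)·(-3) + (-0.4082)·(-4) = 5.3072.
u_2 = w_2 − 5.3072·q_1 = (0.8333, 1.3333, -1.8333).

u_2 = (0.8333, 1.3333, -1.8333)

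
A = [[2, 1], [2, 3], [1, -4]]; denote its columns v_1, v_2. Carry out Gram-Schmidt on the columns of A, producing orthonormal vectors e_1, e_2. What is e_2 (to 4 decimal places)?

e_2 = (0.0226, 0.4289, -0.9030)

e_1 = v_1/‖v_1‖ = (2, 2, 1)/3.0000 = (0.6667, 0.6667, 0.3333).
r_{12} = e_1·v_2 = 1.3333.
u_2 = v_2 − 1.3333·e_1 = (0.1111, 2.1111, -4.4444).
‖u_2‖ = 4.9216, so e_2 = (0.0226, 0.4289, -0.9030).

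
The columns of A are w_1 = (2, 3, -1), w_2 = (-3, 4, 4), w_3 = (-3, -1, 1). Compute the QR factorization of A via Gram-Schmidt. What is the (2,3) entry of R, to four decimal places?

q_1 = w_1/‖w_1‖ = (2, 3, -1)/3.7417 = (0.5345, 0.8018, -0.2673).
r_{12} = q_1·w_2 = 0.5345.
u_2 = w_2 − 0.5345·q_1 = (-3.2857, 3.5714, 4.1429).
‖u_2‖ = 6.3808, so q_2 = (-0.5149, 0.5597, 0.6493).
r_{23} = q_2·w_3 = 1.6344.

r_{23} = 1.6344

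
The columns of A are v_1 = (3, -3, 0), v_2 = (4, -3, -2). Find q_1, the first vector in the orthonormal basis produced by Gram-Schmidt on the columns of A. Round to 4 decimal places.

v_1 = (3, -3, 0); ‖v_1‖ = 4.2426, so q_1 = (0.7071, -0.7071, 0.0000).

q_1 = (0.7071, -0.7071, 0.0000)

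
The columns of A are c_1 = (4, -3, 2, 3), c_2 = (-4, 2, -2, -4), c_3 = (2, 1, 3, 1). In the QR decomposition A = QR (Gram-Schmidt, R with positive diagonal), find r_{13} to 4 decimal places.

r_{13} = 2.2711

q_1 = c_1/‖c_1‖ = (4, -3, 2, 3)/6.1644 = (0.6489, -0.4867, 0.3244, 0.4867).
r_{13} = q_1·c_3 = 2.2711.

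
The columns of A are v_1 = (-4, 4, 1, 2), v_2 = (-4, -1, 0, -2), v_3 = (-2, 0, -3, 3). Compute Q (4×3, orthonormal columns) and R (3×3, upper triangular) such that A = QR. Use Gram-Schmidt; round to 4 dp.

Q = [[-0.6576, -0.7142, -0.2016], [0.6576, -0.4248, -0.2833], [0.1644, -0.0493, -0.7630], [0.3288, -0.5541, 0.5449]], R = [[6.0828, 1.3152, 1.8084], [0.0000, 4.3898, -0.0862], [0.0000, 0.0000, 4.3269]]

e_1 = v_1/‖v_1‖ = (-4, 4, 1, 2)/6.0828 = (-0.6576, 0.6576, 0.1644, 0.3288).
r_{12} = e_1·v_2 = 1.3152.
u_2 = v_2 − 1.3152·e_1 = (-3.1351, -1.8649, -0.2162, -2.4324).
‖u_2‖ = 4.3898, so e_2 = (-0.7142, -0.4248, -0.0493, -0.5541).
r_{13} = e_1·v_3 = 1.8084; r_{23} = e_2·v_3 = -0.0862.
u_3 = v_3 − 1.8084·e_1 + 0.0862·e_2 = (-0.8724, -1.2258, -3.3015, 2.3576).
‖u_3‖ = 4.3269, so e_3 = (-0.2016, -0.2833, -0.7630, 0.5449).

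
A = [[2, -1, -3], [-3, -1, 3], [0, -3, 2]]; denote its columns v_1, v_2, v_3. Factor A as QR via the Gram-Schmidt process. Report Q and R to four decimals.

v_1 = (2, -3, 0); ‖v_1‖ = 3.6056, so e_1 = (0.5547, -0.8321, 0.0000).
e_1·v_2 = 0.5547·(-1) + (-0.8321)·(-1) + 0.0000·(-3) = 0.2774.
u_2 = v_2 − 0.2774·e_1 = (-1.1538, -0.7692, -3.0000).
‖u_2‖ = 3.3050, so e_2 = (-0.3491, -0.2327, -0.9077).
e_1·v_3 = 0.5547·(-3) + (-0.8321)·3 + 0.0000·2 = -4.1603; e_2·v_3 = (-0.3491)·(-3) + (-0.2327)·3 + (-0.9077)·2 = -1.4663.
u_3 = v_3 + 4.1603·e_1 + 1.4663·e_2 = (-1.2042, -0.8028, 0.6690).
‖u_3‖ = 1.5944, so e_3 = (-0.7553, -0.5035, 0.4196).

Q = [[0.5547, -0.3491, -0.7553], [-0.8321, -0.2327, -0.5035], [0.0000, -0.9077, 0.4196]], R = [[3.6056, 0.2774, -4.1603], [0.0000, 3.3050, -1.4663], [0.0000, 0.0000, 1.5944]]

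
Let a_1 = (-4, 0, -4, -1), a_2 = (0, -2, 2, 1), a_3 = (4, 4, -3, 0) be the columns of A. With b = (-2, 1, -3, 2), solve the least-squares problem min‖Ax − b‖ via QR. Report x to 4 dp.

a_1 = (-4, 0, -4, -1); ‖a_1‖ = 5.7446, so e_1 = (-0.6963, 0.0000, -0.6963, -0.1741).
e_1·a_2 = (-0.6963)·0 + 0.0000·(-2) + (-0.6963)·2 + (-0.1741)·1 = -1.5667.
u_2 = a_2 + 1.5667·e_1 = (-1.0909, -2.0000, 0.9091, 0.7273).
‖u_2‖ = 2.5584, so e_2 = (-0.4264, -0.7817, 0.3553, 0.2843).
e_1·a_3 = (-0.6963)·4 + 0.0000·4 + (-0.6963)·(-3) + (-0.1741)·0 = -0.6963; e_2·a_3 = (-0.4264)·4 + (-0.7817)·4 + 0.3553·(-3) + 0.2843·0 = -5.8986.
u_3 = a_3 + 0.6963·e_1 + 5.8986·e_2 = (1.0000, -0.6111, -1.3889, 1.5556).
‖u_3‖ = 2.3921, so e_3 = (0.4180, -0.2555, -0.5806, 0.6503).
Qᵀb = (3.1334, -0.4264, 1.9509).
Back-substitute: x_3 = 1.9509/2.3921 = 0.8155.
x_2 = (-0.4264 + 5.8986·0.8155)/2.5584 = 1.7136.
x_1 = (3.1334 + 1.5667·1.7136 + 0.6963·0.8155)/5.7446 = 1.1117.

x = (1.1117, 1.7136, 0.8155)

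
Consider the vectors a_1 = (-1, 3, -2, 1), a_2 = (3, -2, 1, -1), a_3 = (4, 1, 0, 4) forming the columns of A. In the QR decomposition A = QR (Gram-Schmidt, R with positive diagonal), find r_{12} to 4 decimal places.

r_{12} = -3.0984

a_1 = (-1, 3, -2, 1); ‖a_1‖ = 3.8730, so q_1 = (-0.2582, 0.7746, -0.5164, 0.2582).
r_{12} = q_1·a_2 = -3.0984.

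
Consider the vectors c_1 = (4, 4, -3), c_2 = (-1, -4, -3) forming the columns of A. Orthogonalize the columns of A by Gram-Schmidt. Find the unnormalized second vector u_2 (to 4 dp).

u_2 = (0.0732, -2.9268, -3.8049)

c_1 = (4, 4, -3); ‖c_1‖ = 6.4031, so e_1 = (0.6247, 0.6247, -0.4685).
e_1·c_2 = 0.6247·(-1) + 0.6247·(-4) + (-0.4685)·(-3) = -1.7179.
u_2 = c_2 + 1.7179·e_1 = (0.0732, -2.9268, -3.8049).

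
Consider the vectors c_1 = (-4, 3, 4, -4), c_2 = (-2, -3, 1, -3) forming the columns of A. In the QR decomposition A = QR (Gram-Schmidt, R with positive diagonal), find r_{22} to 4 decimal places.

r_{22} = 4.3649

q_1 = c_1/‖c_1‖ = (-4, 3, 4, -4)/7.5498 = (-0.5298, 0.3974, 0.5298, -0.5298).
r_{12} = q_1·c_2 = 1.9868.
u_2 = c_2 − 1.9868·q_1 = (-0.9474, -3.7895, -0.0526, -1.9474).
r_{22} = ‖u_2‖ = 4.3649.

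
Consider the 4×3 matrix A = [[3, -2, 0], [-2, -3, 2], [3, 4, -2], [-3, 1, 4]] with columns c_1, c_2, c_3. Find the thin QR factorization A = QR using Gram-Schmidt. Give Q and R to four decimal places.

c_1 = (3, -2, 3, -3); ‖c_1‖ = 5.5678, so e_1 = (0.5388, -0.3592, 0.5388, -0.5388).
e_1·c_2 = 0.5388·(-2) + (-0.3592)·(-3) + 0.5388·4 + (-0.5388)·1 = 1.6164.
u_2 = c_2 − 1.6164·e_1 = (-2.8710, -2.4194, 3.1290, 1.8710).
‖u_2‖ = 5.2333, so e_2 = (-0.5486, -0.4623, 0.5979, 0.3575).
e_1·c_3 = 0.5388·0 + (-0.3592)·2 + 0.5388·(-2) + (-0.5388)·4 = -3.9513; e_2·c_3 = (-0.5486)·0 + (-0.4623)·2 + 0.5979·(-2) + 0.3575·4 = -0.6904.
u_3 = c_3 + 3.9513·e_1 + 0.6904·e_2 = (1.7503, 0.2615, 0.5418, 2.1178).
‖u_3‖ = 2.8126, so e_3 = (0.6223, 0.0930, 0.1926, 0.7530).

Q = [[0.5388, -0.5486, 0.6223], [-0.3592, -0.4623, 0.0930], [0.5388, 0.5979, 0.1926], [-0.5388, 0.3575, 0.7530]], R = [[5.5678, 1.6164, -3.9513], [0.0000, 5.2333, -0.6904], [0.0000, 0.0000, 2.8126]]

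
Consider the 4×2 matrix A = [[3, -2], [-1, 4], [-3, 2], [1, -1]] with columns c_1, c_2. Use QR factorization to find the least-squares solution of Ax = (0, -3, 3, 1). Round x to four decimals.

x = (-1.1564, -1.0664)

c_1 = (3, -1, -3, 1); ‖c_1‖ = 4.4721, so q_1 = (0.6708, -0.2236, -0.6708, 0.2236).
q_1·c_2 = 0.6708·(-2) + (-0.2236)·4 + (-0.6708)·2 + 0.2236·(-1) = -3.8013.
u_2 = c_2 + 3.8013·q_1 = (0.5500, 3.1500, -0.5500, -0.1500).
‖u_2‖ = 3.2481, so q_2 = (0.1693, 0.9698, -0.1693, -0.0462).
Qᵀb = (-1.1180, -3.4636).
Back-substitute: x_2 = -3.4636/3.2481 = -1.0664.
x_1 = (-1.1180 + 3.8013·(-1.0664))/4.4721 = -1.1564.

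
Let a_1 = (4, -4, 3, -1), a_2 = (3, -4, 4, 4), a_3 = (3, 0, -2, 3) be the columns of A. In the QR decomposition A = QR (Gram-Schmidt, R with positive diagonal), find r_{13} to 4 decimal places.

a_1 = (4, -4, 3, -1); ‖a_1‖ = 6.4807, so q_1 = (0.6172, -0.6172, 0.4629, -0.1543).
r_{13} = q_1·a_3 = 0.4629.

r_{13} = 0.4629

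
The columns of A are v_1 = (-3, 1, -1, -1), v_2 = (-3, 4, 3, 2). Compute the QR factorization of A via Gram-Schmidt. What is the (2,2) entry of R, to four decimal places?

v_1 = (-3, 1, -1, -1); ‖v_1‖ = 3.4641, so q_1 = (-0.8660, 0.2887, -0.2887, -0.2887).
q_1·v_2 = (-0.8660)·(-3) + 0.2887·4 + (-0.2887)·3 + (-0.2887)·2 = 2.3094.
u_2 = v_2 − 2.3094·q_1 = (-1.0000, 3.3333, 3.6667, 2.6667).
r_{22} = ‖u_2‖ = 5.7155.

r_{22} = 5.7155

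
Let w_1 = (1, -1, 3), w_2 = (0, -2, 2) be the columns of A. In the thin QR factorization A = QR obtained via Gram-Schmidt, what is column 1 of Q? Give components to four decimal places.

q_1 = w_1/‖w_1‖ = (1, -1, 3)/3.3166 = (0.3015, -0.3015, 0.9045).

q_1 = (0.3015, -0.3015, 0.9045)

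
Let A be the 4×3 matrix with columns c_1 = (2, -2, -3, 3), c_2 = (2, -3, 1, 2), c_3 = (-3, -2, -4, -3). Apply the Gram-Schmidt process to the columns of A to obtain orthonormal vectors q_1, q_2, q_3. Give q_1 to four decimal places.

q_1 = c_1/‖c_1‖ = (2, -2, -3, 3)/5.0990 = (0.3922, -0.3922, -0.5883, 0.5883).

q_1 = (0.3922, -0.3922, -0.5883, 0.5883)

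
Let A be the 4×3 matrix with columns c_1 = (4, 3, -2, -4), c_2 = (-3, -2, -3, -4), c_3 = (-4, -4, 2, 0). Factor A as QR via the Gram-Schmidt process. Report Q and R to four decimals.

Q = [[0.5963, -0.5469, 0.1448], [0.4472, -0.3694, -0.3568], [-0.2981, -0.4600, 0.7705], [-0.5963, -0.5940, -0.5080]], R = [[6.7082, 0.5963, -4.7703], [0.0000, 6.1355, 2.7454], [0.0000, 0.0000, 2.3890]]

q_1 = c_1/‖c_1‖ = (4, 3, -2, -4)/6.7082 = (0.5963, 0.4472, -0.2981, -0.5963).
r_{12} = q_1·c_2 = 0.5963.
u_2 = c_2 − 0.5963·q_1 = (-3.3556, -2.2667, -2.8222, -3.6444).
‖u_2‖ = 6.1355, so q_2 = (-0.5469, -0.3694, -0.4600, -0.5940).
r_{13} = q_1·c_3 = -4.7703; r_{23} = q_2·c_3 = 2.7454.
u_3 = c_3 + 4.7703·q_1 − 2.7454·q_2 = (0.3459, -0.8524, 1.8406, -1.2137).
‖u_3‖ = 2.3890, so q_3 = (0.1448, -0.3568, 0.7705, -0.5080).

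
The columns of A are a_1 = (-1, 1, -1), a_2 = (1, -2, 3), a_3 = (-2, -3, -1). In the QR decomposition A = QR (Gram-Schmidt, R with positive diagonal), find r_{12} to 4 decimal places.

a_1 = (-1, 1, -1); ‖a_1‖ = 1.7321, so q_1 = (-0.5774, 0.5774, -0.5774).
r_{12} = q_1·a_2 = -3.4641.

r_{12} = -3.4641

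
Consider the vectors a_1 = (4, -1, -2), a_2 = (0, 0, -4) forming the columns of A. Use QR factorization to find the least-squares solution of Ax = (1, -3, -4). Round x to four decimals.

a_1 = (4, -1, -2); ‖a_1‖ = 4.5826, so q_1 = (0.8729, -0.2182, -0.4364).
q_1·a_2 = 0.8729·0 + (-0.2182)·0 + (-0.4364)·(-4) = 1.7457.
u_2 = a_2 − 1.7457·q_1 = (-1.5238, 0.3810, -3.2381).
‖u_2‖ = 3.5989, so q_2 = (-0.4234, 0.1059, -0.8997).
Qᵀb = (3.2733, 2.8580).
Back-substitute: x_2 = 2.8580/3.5989 = 0.7941.
x_1 = (3.2733 − 1.7457·0.7941)/4.5826 = 0.4118.

x = (0.4118, 0.7941)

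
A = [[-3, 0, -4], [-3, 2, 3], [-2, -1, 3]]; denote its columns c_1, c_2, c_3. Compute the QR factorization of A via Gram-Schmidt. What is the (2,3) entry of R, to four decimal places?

r_{23} = 1.1875

q_1 = c_1/‖c_1‖ = (-3, -3, -2)/4.6904 = (-0.6396, -0.6396, -0.4264).
r_{12} = q_1·c_2 = -0.8528.
u_2 = c_2 + 0.8528·q_1 = (-0.5455, 1.4545, -1.3636).
‖u_2‖ = 2.0671, so q_2 = (-0.2639, 0.7037, -0.6597).
r_{23} = q_2·c_3 = 1.1875.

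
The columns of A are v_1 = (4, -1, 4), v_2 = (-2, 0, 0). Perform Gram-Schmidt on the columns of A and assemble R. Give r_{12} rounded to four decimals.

e_1 = v_1/‖v_1‖ = (4, -1, 4)/5.7446 = (0.6963, -0.1741, 0.6963).
r_{12} = e_1·v_2 = -1.3926.

r_{12} = -1.3926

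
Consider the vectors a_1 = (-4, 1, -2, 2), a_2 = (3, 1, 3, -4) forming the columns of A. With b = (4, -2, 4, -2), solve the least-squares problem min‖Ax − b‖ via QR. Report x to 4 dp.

q_1 = a_1/‖a_1‖ = (-4, 1, -2, 2)/5.0000 = (-0.8000, 0.2000, -0.4000, 0.4000).
r_{12} = q_1·a_2 = -5.0000.
u_2 = a_2 + 5.0000·q_1 = (-1.0000, 2.0000, 1.0000, -2.0000).
‖u_2‖ = 3.1623, so q_2 = (-0.3162, 0.6325, 0.3162, -0.6325).
Qᵀb = (-6.0000, 0.0000).
Back-substitute: x_2 = 0.0000/3.1623 = 0.0000.
x_1 = (-6.0000 + 5.0000·0.0000)/5.0000 = -1.2000.

x = (-1.2000, 0.0000)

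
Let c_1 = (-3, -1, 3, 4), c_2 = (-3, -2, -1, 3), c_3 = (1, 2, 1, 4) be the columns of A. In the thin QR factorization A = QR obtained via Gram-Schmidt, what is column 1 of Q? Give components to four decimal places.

c_1 = (-3, -1, 3, 4); ‖c_1‖ = 5.9161, so e_1 = (-0.5071, -0.1690, 0.5071, 0.6761).

e_1 = (-0.5071, -0.1690, 0.5071, 0.6761)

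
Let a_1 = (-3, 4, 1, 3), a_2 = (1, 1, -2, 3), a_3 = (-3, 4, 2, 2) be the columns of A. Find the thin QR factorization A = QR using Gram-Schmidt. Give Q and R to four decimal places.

q_1 = a_1/‖a_1‖ = (-3, 4, 1, 3)/5.9161 = (-0.5071, 0.6761, 0.1690, 0.5071).
r_{12} = q_1·a_2 = 1.3522.
u_2 = a_2 − 1.3522·q_1 = (1.6857, 0.0857, -2.2286, 2.3143).
‖u_2‖ = 3.6292, so q_2 = (0.4645, 0.0236, -0.6141, 0.6377).
r_{13} = q_1·a_3 = 5.5780; r_{23} = q_2·a_3 = -1.2517.
u_3 = a_3 − 5.5780·q_1 + 1.2517·q_2 = (0.4100, 0.2581, 0.2885, -0.0304).
‖u_3‖ = 0.5647, so q_3 = (0.7260, 0.4571, 0.5109, -0.0538).

Q = [[-0.5071, 0.4645, 0.7260], [0.6761, 0.0236, 0.4571], [0.1690, -0.6141, 0.5109], [0.5071, 0.6377, -0.0538]], R = [[5.9161, 1.3522, 5.5780], [0.0000, 3.6292, -1.2517], [0.0000, 0.0000, 0.5647]]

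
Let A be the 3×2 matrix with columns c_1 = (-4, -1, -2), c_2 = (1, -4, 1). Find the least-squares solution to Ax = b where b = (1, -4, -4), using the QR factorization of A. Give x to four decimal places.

x = (0.4545, 0.7727)

c_1 = (-4, -1, -2); ‖c_1‖ = 4.5826, so e_1 = (-0.8729, -0.2182, -0.4364).
e_1·c_2 = (-0.8729)·1 + (-0.2182)·(-4) + (-0.4364)·1 = -0.4364.
u_2 = c_2 + 0.4364·e_1 = (0.6190, -4.0952, 0.8095).
‖u_2‖ = 4.2201, so e_2 = (0.1467, -0.9704, 0.1918).
Qᵀb = (1.7457, 3.2610).
Back-substitute: x_2 = 3.2610/4.2201 = 0.7727.
x_1 = (1.7457 + 0.4364·0.7727)/4.5826 = 0.4545.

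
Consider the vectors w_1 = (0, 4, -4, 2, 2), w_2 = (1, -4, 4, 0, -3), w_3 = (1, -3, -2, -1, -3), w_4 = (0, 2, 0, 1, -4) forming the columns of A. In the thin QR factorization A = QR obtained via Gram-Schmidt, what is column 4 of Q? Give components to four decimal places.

e_4 = (-0.2852, 0.5946, 0.1344, -0.2117, -0.7087)

w_1 = (0, 4, -4, 2, 2); ‖w_1‖ = 6.3246, so e_1 = (0.0000, 0.6325, -0.6325, 0.3162, 0.3162).
e_1·w_2 = 0.0000·1 + 0.6325·(-4) + (-0.6325)·4 + 0.3162·0 + 0.3162·(-3) = -6.0083.
u_2 = w_2 + 6.0083·e_1 = (1.0000, -0.2000, 0.2000, 1.9000, -1.1000).
‖u_2‖ = 2.4290, so e_2 = (0.4117, -0.0823, 0.0823, 0.7822, -0.4529).
e_1·w_3 = 0.0000·1 + 0.6325·(-3) + (-0.6325)·(-2) + 0.3162·(-1) + 0.3162·(-3) = -1.8974; e_2·w_3 = 0.4117·1 + (-0.0823)·(-3) + 0.0823·(-2) + 0.7822·(-1) + (-0.4529)·(-3) = 1.0704.
u_3 = w_3 + 1.8974·e_1 − 1.0704·e_2 = (0.5593, -1.7119, -3.2881, -1.2373, -1.9153).
‖u_3‖ = 4.3880, so e_3 = (0.1275, -0.3901, -0.7494, -0.2820, -0.4365).
e_1·w_4 = 0.0000·0 + 0.6325·2 + (-0.6325)·0 + 0.3162·1 + 0.3162·(-4) = 0.3162; e_2·w_4 = 0.4117·0 + (-0.0823)·2 + 0.0823·0 + 0.7822·1 + (-0.4529)·(-4) = 2.4290; e_3·w_4 = 0.1275·0 + (-0.3901)·2 + (-0.7494)·0 + (-0.2820)·1 + (-0.4365)·(-4) = 0.6837.
u_4 = w_4 − 0.3162·e_1 − 2.4290·e_2 − 0.6837·e_3 = (-1.0871, 2.2667, 0.5123, -0.8072, -2.7016).
‖u_4‖ = 3.8122, so e_4 = (-0.2852, 0.5946, 0.1344, -0.2117, -0.7087).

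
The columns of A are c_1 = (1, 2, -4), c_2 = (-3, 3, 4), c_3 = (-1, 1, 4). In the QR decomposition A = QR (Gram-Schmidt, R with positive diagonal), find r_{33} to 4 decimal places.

c_1 = (1, 2, -4); ‖c_1‖ = 4.5826, so e_1 = (0.2182, 0.4364, -0.8729).
e_1·c_2 = 0.2182·(-3) + 0.4364·3 + (-0.8729)·4 = -2.8368.
u_2 = c_2 + 2.8368·e_1 = (-2.3810, 4.2381, 1.5238).
‖u_2‖ = 5.0943, so e_2 = (-0.4674, 0.8319, 0.2991).
e_1·c_3 = 0.2182·(-1) + 0.4364·1 + (-0.8729)·4 = -3.2733; e_2·c_3 = (-0.4674)·(-1) + 0.8319·1 + 0.2991·4 = 2.4958.
u_3 = c_3 + 3.2733·e_1 − 2.4958·e_2 = (0.8807, 0.3523, 0.3963).
r_{33} = ‖u_3‖ = 1.0280.

r_{33} = 1.0280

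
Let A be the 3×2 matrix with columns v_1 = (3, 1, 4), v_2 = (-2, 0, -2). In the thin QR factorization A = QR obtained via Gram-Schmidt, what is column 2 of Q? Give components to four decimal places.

q_1 = v_1/‖v_1‖ = (3, 1, 4)/5.0990 = (0.5883, 0.1961, 0.7845).
r_{12} = q_1·v_2 = -2.7456.
u_2 = v_2 + 2.7456·q_1 = (-0.3846, 0.5385, 0.1538).
‖u_2‖ = 0.6794, so q_2 = (-0.5661, 0.7926, 0.2265).

q_2 = (-0.5661, 0.7926, 0.2265)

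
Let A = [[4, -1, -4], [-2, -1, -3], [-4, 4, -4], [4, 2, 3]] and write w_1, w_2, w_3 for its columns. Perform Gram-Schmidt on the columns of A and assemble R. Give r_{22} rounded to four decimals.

w_1 = (4, -2, -4, 4); ‖w_1‖ = 7.2111, so e_1 = (0.5547, -0.2774, -0.5547, 0.5547).
e_1·w_2 = 0.5547·(-1) + (-0.2774)·(-1) + (-0.5547)·4 + 0.5547·2 = -1.3868.
u_2 = w_2 + 1.3868·e_1 = (-0.2308, -1.3846, 3.2308, 2.7692).
r_{22} = ‖u_2‖ = 4.4807.

r_{22} = 4.4807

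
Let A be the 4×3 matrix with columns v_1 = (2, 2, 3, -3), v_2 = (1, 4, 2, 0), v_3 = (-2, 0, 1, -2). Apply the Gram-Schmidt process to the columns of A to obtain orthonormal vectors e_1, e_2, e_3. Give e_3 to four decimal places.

e_3 = (-0.9131, 0.1415, 0.1736, -0.3408)

e_1 = v_1/‖v_1‖ = (2, 2, 3, -3)/5.0990 = (0.3922, 0.3922, 0.5883, -0.5883).
r_{12} = e_1·v_2 = 3.1379.
u_2 = v_2 − 3.1379·e_1 = (-0.2308, 2.7692, 0.1538, 1.8462).
‖u_2‖ = 3.3397, so e_2 = (-0.0691, 0.8292, 0.0461, 0.5528).
r_{13} = e_1·v_3 = 0.9806; r_{23} = e_2·v_3 = -0.9213.
u_3 = v_3 − 0.9806·e_1 + 0.9213·e_2 = (-2.4483, 0.3793, 0.4655, -0.9138).
‖u_3‖ = 2.6814, so e_3 = (-0.9131, 0.1415, 0.1736, -0.3408).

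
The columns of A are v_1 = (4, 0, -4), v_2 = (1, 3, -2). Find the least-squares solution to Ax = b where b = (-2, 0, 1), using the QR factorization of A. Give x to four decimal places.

v_1 = (4, 0, -4); ‖v_1‖ = 5.6569, so q_1 = (0.7071, 0.0000, -0.7071).
q_1·v_2 = 0.7071·1 + 0.0000·3 + (-0.7071)·(-2) = 2.1213.
u_2 = v_2 − 2.1213·q_1 = (-0.5000, 3.0000, -0.5000).
‖u_2‖ = 3.0822, so q_2 = (-0.1622, 0.9733, -0.1622).
Qᵀb = (-2.1213, 0.1622).
Back-substitute: x_2 = 0.1622/3.0822 = 0.0526.
x_1 = (-2.1213 − 2.1213·0.0526)/5.6569 = -0.3947.

x = (-0.3947, 0.0526)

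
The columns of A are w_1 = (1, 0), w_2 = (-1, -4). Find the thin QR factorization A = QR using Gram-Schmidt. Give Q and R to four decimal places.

Q = [[1.0000, 0.0000], [0.0000, -1.0000]], R = [[1.0000, -1.0000], [0.0000, 4.0000]]

w_1 = (1, 0); ‖w_1‖ = 1.0000, so q_1 = (1.0000, 0.0000).
q_1·w_2 = 1.0000·(-1) + 0.0000·(-4) = -1.0000.
u_2 = w_2 + 1.0000·q_1 = (0.0000, -4.0000).
‖u_2‖ = 4.0000, so q_2 = (0.0000, -1.0000).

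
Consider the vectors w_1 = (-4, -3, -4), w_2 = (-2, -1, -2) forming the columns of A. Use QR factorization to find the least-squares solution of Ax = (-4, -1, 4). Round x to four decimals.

x = (1.0000, -2.0000)

w_1 = (-4, -3, -4); ‖w_1‖ = 6.4031, so e_1 = (-0.6247, -0.4685, -0.6247).
e_1·w_2 = (-0.6247)·(-2) + (-0.4685)·(-1) + (-0.6247)·(-2) = 2.9673.
u_2 = w_2 − 2.9673·e_1 = (-0.1463, 0.3902, -0.1463).
‖u_2‖ = 0.4417, so e_2 = (-0.3313, 0.8835, -0.3313).
Qᵀb = (0.4685, -0.8835).
Back-substitute: x_2 = -0.8835/0.4417 = -2.0000.
x_1 = (0.4685 − 2.9673·(-2.0000))/6.4031 = 1.0000.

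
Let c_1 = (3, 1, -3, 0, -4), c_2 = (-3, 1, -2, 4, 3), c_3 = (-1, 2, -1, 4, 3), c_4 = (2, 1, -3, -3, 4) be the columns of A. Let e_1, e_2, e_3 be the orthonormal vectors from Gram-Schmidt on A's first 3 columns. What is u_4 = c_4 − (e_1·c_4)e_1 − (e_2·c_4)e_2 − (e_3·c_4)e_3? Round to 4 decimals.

u_4 = (1.4215, 0.4433, -3.2863, -3.4191, 3.6417)

c_1 = (3, 1, -3, 0, -4); ‖c_1‖ = 5.9161, so e_1 = (0.5071, 0.1690, -0.5071, 0.0000, -0.6761).
e_1·c_2 = 0.5071·(-3) + 0.1690·1 + (-0.5071)·(-2) + 0.0000·4 + (-0.6761)·3 = -2.3664.
u_2 = c_2 + 2.3664·e_1 = (-1.8000, 1.4000, -3.2000, 4.0000, 1.4000).
‖u_2‖ = 5.7793, so e_2 = (-0.3115, 0.2422, -0.5537, 0.6921, 0.2422).
e_1·c_3 = 0.5071·(-1) + 0.1690·2 + (-0.5071)·(-1) + 0.0000·4 + (-0.6761)·3 = -1.6903; e_2·c_3 = (-0.3115)·(-1) + 0.2422·2 + (-0.5537)·(-1) + 0.6921·4 + 0.2422·3 = 4.8449.
u_3 = c_3 + 1.6903·e_1 − 4.8449·e_2 = (1.3661, 1.1121, 0.8255, 0.6467, 0.6835).
‖u_3‖ = 2.1610, so e_3 = (0.6322, 0.5146, 0.3820, 0.2993, 0.3163).
e_1·c_4 = 0.5071·2 + 0.1690·1 + (-0.5071)·(-3) + 0.0000·(-3) + (-0.6761)·4 = 0.0000; e_2·c_4 = (-0.3115)·2 + 0.2422·1 + (-0.5537)·(-3) + 0.6921·(-3) + 0.2422·4 = 0.1730; e_3·c_4 = 0.6322·2 + 0.5146·1 + 0.3820·(-3) + 0.2993·(-3) + 0.3163·4 = 1.0003.
u_4 = c_4 + 0.0000·e_1 − 0.1730·e_2 − 1.0003·e_3 = (1.4215, 0.4433, -3.2863, -3.4191, 3.6417).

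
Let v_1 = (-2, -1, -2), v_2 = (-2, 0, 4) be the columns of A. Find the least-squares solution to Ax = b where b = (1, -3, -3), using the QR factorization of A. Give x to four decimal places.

x = (0.5122, -0.5976)

q_1 = v_1/‖v_1‖ = (-2, -1, -2)/3.0000 = (-0.6667, -0.3333, -0.6667).
r_{12} = q_1·v_2 = -1.3333.
u_2 = v_2 + 1.3333·q_1 = (-2.8889, -0.4444, 3.1111).
‖u_2‖ = 4.2687, so q_2 = (-0.6768, -0.1041, 0.7288).
Qᵀb = (2.3333, -2.5508).
Back-substitute: x_2 = -2.5508/4.2687 = -0.5976.
x_1 = (2.3333 + 1.3333·(-0.5976))/3.0000 = 0.5122.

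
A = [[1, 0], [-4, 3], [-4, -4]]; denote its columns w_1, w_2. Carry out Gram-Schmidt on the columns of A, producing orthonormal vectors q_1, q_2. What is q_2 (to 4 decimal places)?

w_1 = (1, -4, -4); ‖w_1‖ = 5.7446, so q_1 = (0.1741, -0.6963, -0.6963).
q_1·w_2 = 0.1741·0 + (-0.6963)·3 + (-0.6963)·(-4) = 0.6963.
u_2 = w_2 − 0.6963·q_1 = (-0.1212, 3.4848, -3.5152).
‖u_2‖ = 4.9513, so q_2 = (-0.0245, 0.7038, -0.7099).

q_2 = (-0.0245, 0.7038, -0.7099)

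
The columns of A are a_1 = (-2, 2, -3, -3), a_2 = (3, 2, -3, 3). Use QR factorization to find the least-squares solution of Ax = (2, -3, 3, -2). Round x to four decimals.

a_1 = (-2, 2, -3, -3); ‖a_1‖ = 5.0990, so q_1 = (-0.3922, 0.3922, -0.5883, -0.5883).
q_1·a_2 = (-0.3922)·3 + 0.3922·2 + (-0.5883)·(-3) + (-0.5883)·3 = -0.3922.
u_2 = a_2 + 0.3922·q_1 = (2.8462, 2.1538, -3.2308, 2.7692).
‖u_2‖ = 5.5539, so q_2 = (0.5125, 0.3878, -0.5817, 0.4986).
Qᵀb = (-2.5495, -2.8808).
Back-substitute: x_2 = -2.8808/5.5539 = -0.5187.
x_1 = (-2.5495 + 0.3922·(-0.5187))/5.0990 = -0.5399.

x = (-0.5399, -0.5187)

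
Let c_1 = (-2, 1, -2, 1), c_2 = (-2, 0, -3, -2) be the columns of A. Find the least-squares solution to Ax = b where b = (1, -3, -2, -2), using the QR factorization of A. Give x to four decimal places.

x = (-1.0849, 0.9811)

q_1 = c_1/‖c_1‖ = (-2, 1, -2, 1)/3.1623 = (-0.6325, 0.3162, -0.6325, 0.3162).
r_{12} = q_1·c_2 = 2.5298.
u_2 = c_2 − 2.5298·q_1 = (-0.4000, -0.8000, -1.4000, -2.8000).
‖u_2‖ = 3.2558, so q_2 = (-0.1229, -0.2457, -0.4300, -0.8600).
Qᵀb = (-0.9487, 3.1943).
Back-substitute: x_2 = 3.1943/3.2558 = 0.9811.
x_1 = (-0.9487 − 2.5298·0.9811)/3.1623 = -1.0849.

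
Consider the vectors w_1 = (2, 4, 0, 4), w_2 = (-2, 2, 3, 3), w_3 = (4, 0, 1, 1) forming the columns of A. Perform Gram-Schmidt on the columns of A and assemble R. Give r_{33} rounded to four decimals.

r_{33} = 3.3396

w_1 = (2, 4, 0, 4); ‖w_1‖ = 6.0000, so e_1 = (0.3333, 0.6667, 0.0000, 0.6667).
e_1·w_2 = 0.3333·(-2) + 0.6667·2 + 0.0000·3 + 0.6667·3 = 2.6667.
u_2 = w_2 − 2.6667·e_1 = (-2.8889, 0.2222, 3.0000, 1.2222).
‖u_2‖ = 4.3461, so e_2 = (-0.6647, 0.0511, 0.6903, 0.2812).
e_1·w_3 = 0.3333·4 + 0.6667·0 + 0.0000·1 + 0.6667·1 = 2.0000; e_2·w_3 = (-0.6647)·4 + 0.0511·0 + 0.6903·1 + 0.2812·1 = -1.6873.
u_3 = w_3 − 2.0000·e_1 + 1.6873·e_2 = (2.2118, -1.2471, 2.1647, 0.1412).
r_{33} = ‖u_3‖ = 3.3396.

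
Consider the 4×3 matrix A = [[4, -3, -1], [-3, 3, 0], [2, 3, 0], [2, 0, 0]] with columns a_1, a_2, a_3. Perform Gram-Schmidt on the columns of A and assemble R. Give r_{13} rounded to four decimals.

a_1 = (4, -3, 2, 2); ‖a_1‖ = 5.7446, so q_1 = (0.6963, -0.5222, 0.3482, 0.3482).
r_{13} = q_1·a_3 = -0.6963.

r_{13} = -0.6963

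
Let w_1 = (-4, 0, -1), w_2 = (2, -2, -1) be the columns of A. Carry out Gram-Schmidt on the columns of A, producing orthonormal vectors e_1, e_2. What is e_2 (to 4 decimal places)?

w_1 = (-4, 0, -1); ‖w_1‖ = 4.1231, so e_1 = (-0.9701, 0.0000, -0.2425).
e_1·w_2 = (-0.9701)·2 + 0.0000·(-2) + (-0.2425)·(-1) = -1.6977.
u_2 = w_2 + 1.6977·e_1 = (0.3529, -2.0000, -1.4118).
‖u_2‖ = 2.4734, so e_2 = (0.1427, -0.8086, -0.5708).

e_2 = (0.1427, -0.8086, -0.5708)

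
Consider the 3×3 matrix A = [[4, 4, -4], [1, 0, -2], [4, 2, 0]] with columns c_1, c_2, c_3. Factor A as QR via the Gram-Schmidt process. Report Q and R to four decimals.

Q = [[0.6963, 0.6838, -0.2182], [0.1741, -0.4558, -0.8729], [0.6963, -0.5698, 0.4364]], R = [[5.7446, 4.1779, -3.1334], [0.0000, 1.5954, -1.8234], [0.0000, 0.0000, 2.6186]]

c_1 = (4, 1, 4); ‖c_1‖ = 5.7446, so e_1 = (0.6963, 0.1741, 0.6963).
e_1·c_2 = 0.6963·4 + 0.1741·0 + 0.6963·2 = 4.1779.
u_2 = c_2 − 4.1779·e_1 = (1.0909, -0.7273, -0.9091).
‖u_2‖ = 1.5954, so e_2 = (0.6838, -0.4558, -0.5698).
e_1·c_3 = 0.6963·(-4) + 0.1741·(-2) + 0.6963·0 = -3.1334; e_2·c_3 = 0.6838·(-4) + (-0.4558)·(-2) + (-0.5698)·0 = -1.8234.
u_3 = c_3 + 3.1334·e_1 + 1.8234·e_2 = (-0.5714, -2.2857, 1.1429).
‖u_3‖ = 2.6186, so e_3 = (-0.2182, -0.8729, 0.4364).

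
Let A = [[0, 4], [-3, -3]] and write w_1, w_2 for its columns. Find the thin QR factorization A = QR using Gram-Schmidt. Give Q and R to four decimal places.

Q = [[0.0000, 1.0000], [-1.0000, 0.0000]], R = [[3.0000, 3.0000], [0.0000, 4.0000]]

w_1 = (0, -3); ‖w_1‖ = 3.0000, so e_1 = (0.0000, -1.0000).
e_1·w_2 = 0.0000·4 + (-1.0000)·(-3) = 3.0000.
u_2 = w_2 − 3.0000·e_1 = (4.0000, 0.0000).
‖u_2‖ = 4.0000, so e_2 = (1.0000, 0.0000).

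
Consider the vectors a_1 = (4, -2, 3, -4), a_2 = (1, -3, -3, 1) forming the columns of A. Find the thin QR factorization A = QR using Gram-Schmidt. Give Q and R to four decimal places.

Q = [[0.5963, 0.2847], [-0.2981, -0.7042], [0.4472, -0.6293], [-0.5963, 0.1648]], R = [[6.7082, -0.4472], [0.0000, 4.4497]]

e_1 = a_1/‖a_1‖ = (4, -2, 3, -4)/6.7082 = (0.5963, -0.2981, 0.4472, -0.5963).
r_{12} = e_1·a_2 = -0.4472.
u_2 = a_2 + 0.4472·e_1 = (1.2667, -3.1333, -2.8000, 0.7333).
‖u_2‖ = 4.4497, so e_2 = (0.2847, -0.7042, -0.6293, 0.1648).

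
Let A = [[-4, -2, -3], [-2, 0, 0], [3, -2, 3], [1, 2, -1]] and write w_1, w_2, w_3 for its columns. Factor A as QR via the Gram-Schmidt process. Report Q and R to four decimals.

w_1 = (-4, -2, 3, 1); ‖w_1‖ = 5.4772, so q_1 = (-0.7303, -0.3651, 0.5477, 0.1826).
q_1·w_2 = (-0.7303)·(-2) + (-0.3651)·0 + 0.5477·(-2) + 0.1826·2 = 0.7303.
u_2 = w_2 − 0.7303·q_1 = (-1.4667, 0.2667, -2.4000, 1.8667).
‖u_2‖ = 3.3862, so q_2 = (-0.4331, 0.0787, -0.7087, 0.5512).
q_1·w_3 = (-0.7303)·(-3) + (-0.3651)·0 + 0.5477·3 + 0.1826·(-1) = 3.6515; q_2·w_3 = (-0.4331)·(-3) + 0.0787·0 + (-0.7087)·3 + 0.5512·(-1) = -1.3781.
u_3 = w_3 − 3.6515·q_1 + 1.3781·q_2 = (-0.9302, 1.4419, 0.0233, -0.9070).
‖u_3‖ = 1.9410, so q_3 = (-0.4793, 0.7428, 0.0120, -0.4673).

Q = [[-0.7303, -0.4331, -0.4793], [-0.3651, 0.0787, 0.7428], [0.5477, -0.7087, 0.0120], [0.1826, 0.5512, -0.4673]], R = [[5.4772, 0.7303, 3.6515], [0.0000, 3.3862, -1.3781], [0.0000, 0.0000, 1.9410]]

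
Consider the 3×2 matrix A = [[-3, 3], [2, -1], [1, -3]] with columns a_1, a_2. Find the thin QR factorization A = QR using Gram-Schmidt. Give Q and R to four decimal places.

Q = [[-0.8018, 0.0000], [0.5345, 0.4472], [0.2673, -0.8944]], R = [[3.7417, -3.7417], [0.0000, 2.2361]]

q_1 = a_1/‖a_1‖ = (-3, 2, 1)/3.7417 = (-0.8018, 0.5345, 0.2673).
r_{12} = q_1·a_2 = -3.7417.
u_2 = a_2 + 3.7417·q_1 = (0.0000, 1.0000, -2.0000).
‖u_2‖ = 2.2361, so q_2 = (0.0000, 0.4472, -0.8944).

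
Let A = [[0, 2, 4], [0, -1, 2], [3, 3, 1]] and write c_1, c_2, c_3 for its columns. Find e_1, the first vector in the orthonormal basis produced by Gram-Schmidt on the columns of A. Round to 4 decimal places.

e_1 = (0.0000, 0.0000, 1.0000)

e_1 = c_1/‖c_1‖ = (0, 0, 3)/3.0000 = (0.0000, 0.0000, 1.0000).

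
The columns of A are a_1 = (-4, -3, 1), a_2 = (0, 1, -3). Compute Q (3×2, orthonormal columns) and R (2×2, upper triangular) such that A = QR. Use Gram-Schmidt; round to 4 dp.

Q = [[-0.7845, -0.3145], [-0.5883, 0.1048], [0.1961, -0.9435]], R = [[5.0990, -1.1767], [0.0000, 2.9352]]

a_1 = (-4, -3, 1); ‖a_1‖ = 5.0990, so q_1 = (-0.7845, -0.5883, 0.1961).
q_1·a_2 = (-0.7845)·0 + (-0.5883)·1 + 0.1961·(-3) = -1.1767.
u_2 = a_2 + 1.1767·q_1 = (-0.9231, 0.3077, -2.7692).
‖u_2‖ = 2.9352, so q_2 = (-0.3145, 0.1048, -0.9435).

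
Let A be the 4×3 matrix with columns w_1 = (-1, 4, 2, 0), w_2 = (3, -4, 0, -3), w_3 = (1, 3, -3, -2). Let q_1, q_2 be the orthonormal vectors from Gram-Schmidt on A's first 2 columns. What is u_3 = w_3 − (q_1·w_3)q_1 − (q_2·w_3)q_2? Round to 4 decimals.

u_3 = (1.0482, 2.0822, -3.6402, -1.7280)

w_1 = (-1, 4, 2, 0); ‖w_1‖ = 4.5826, so q_1 = (-0.2182, 0.8729, 0.4364, 0.0000).
q_1·w_2 = (-0.2182)·3 + 0.8729·(-4) + 0.4364·0 + 0.0000·(-3) = -4.1461.
u_2 = w_2 + 4.1461·q_1 = (2.0952, -0.3810, 1.8095, -3.0000).
‖u_2‖ = 4.0999, so q_2 = (0.5110, -0.0929, 0.4414, -0.7317).
q_1·w_3 = (-0.2182)·1 + 0.8729·3 + 0.4364·(-3) + 0.0000·(-2) = 1.0911; q_2·w_3 = 0.5110·1 + (-0.0929)·3 + 0.4414·(-3) + (-0.7317)·(-2) = 0.3717.
u_3 = w_3 − 1.0911·q_1 − 0.3717·q_2 = (1.0482, 2.0822, -3.6402, -1.7280).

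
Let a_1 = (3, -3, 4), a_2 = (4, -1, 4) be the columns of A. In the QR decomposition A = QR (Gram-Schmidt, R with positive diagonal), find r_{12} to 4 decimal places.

r_{12} = 5.3165

e_1 = a_1/‖a_1‖ = (3, -3, 4)/5.8310 = (0.5145, -0.5145, 0.6860).
r_{12} = e_1·a_2 = 5.3165.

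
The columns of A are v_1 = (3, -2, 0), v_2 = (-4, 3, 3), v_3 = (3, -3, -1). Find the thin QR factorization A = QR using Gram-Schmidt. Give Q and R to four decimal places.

Q = [[0.8321, 0.0511, -0.5523], [-0.5547, 0.0766, -0.8285], [0.0000, 0.9958, 0.0921]], R = [[3.6056, -4.9923, 4.1603], [0.0000, 3.0128, -1.0724], [0.0000, 0.0000, 0.7365]]

v_1 = (3, -2, 0); ‖v_1‖ = 3.6056, so e_1 = (0.8321, -0.5547, 0.0000).
e_1·v_2 = 0.8321·(-4) + (-0.5547)·3 + 0.0000·3 = -4.9923.
u_2 = v_2 + 4.9923·e_1 = (0.1538, 0.2308, 3.0000).
‖u_2‖ = 3.0128, so e_2 = (0.0511, 0.0766, 0.9958).
e_1·v_3 = 0.8321·3 + (-0.5547)·(-3) + 0.0000·(-1) = 4.1603; e_2·v_3 = 0.0511·3 + 0.0766·(-3) + 0.9958·(-1) = -1.0724.
u_3 = v_3 − 4.1603·e_1 + 1.0724·e_2 = (-0.4068, -0.6102, 0.0678).
‖u_3‖ = 0.7365, so e_3 = (-0.5523, -0.8285, 0.0921).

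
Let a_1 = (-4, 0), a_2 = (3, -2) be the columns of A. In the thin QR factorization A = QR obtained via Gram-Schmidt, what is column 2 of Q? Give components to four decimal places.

e_2 = (0.0000, -1.0000)

a_1 = (-4, 0); ‖a_1‖ = 4.0000, so e_1 = (-1.0000, 0.0000).
e_1·a_2 = (-1.0000)·3 + 0.0000·(-2) = -3.0000.
u_2 = a_2 + 3.0000·e_1 = (0.0000, -2.0000).
‖u_2‖ = 2.0000, so e_2 = (0.0000, -1.0000).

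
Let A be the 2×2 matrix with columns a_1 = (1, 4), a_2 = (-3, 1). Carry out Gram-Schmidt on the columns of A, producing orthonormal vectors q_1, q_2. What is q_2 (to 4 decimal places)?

q_2 = (-0.9701, 0.2425)

a_1 = (1, 4); ‖a_1‖ = 4.1231, so q_1 = (0.2425, 0.9701).
q_1·a_2 = 0.2425·(-3) + 0.9701·1 = 0.2425.
u_2 = a_2 − 0.2425·q_1 = (-3.0588, 0.7647).
‖u_2‖ = 3.1530, so q_2 = (-0.9701, 0.2425).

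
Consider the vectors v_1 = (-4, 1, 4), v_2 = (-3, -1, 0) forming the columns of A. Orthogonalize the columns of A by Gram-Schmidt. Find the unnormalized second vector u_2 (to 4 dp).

u_2 = (-1.6667, -1.3333, -1.3333)

v_1 = (-4, 1, 4); ‖v_1‖ = 5.7446, so e_1 = (-0.6963, 0.1741, 0.6963).
e_1·v_2 = (-0.6963)·(-3) + 0.1741·(-1) + 0.6963·0 = 1.9149.
u_2 = v_2 − 1.9149·e_1 = (-1.6667, -1.3333, -1.3333).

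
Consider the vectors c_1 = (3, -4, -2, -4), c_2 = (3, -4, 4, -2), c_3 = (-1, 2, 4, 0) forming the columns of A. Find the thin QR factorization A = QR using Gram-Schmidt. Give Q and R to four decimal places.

Q = [[0.4472, 0.2390, -0.1754], [-0.5963, -0.3187, 0.5262], [-0.2981, 0.9163, 0.2631], [-0.5963, 0.0398, -0.7894]], R = [[6.7082, 3.7268, -2.8324], [0.0000, 5.5777, 2.7889], [0.0000, 0.0000, 2.2804]]

q_1 = c_1/‖c_1‖ = (3, -4, -2, -4)/6.7082 = (0.4472, -0.5963, -0.2981, -0.5963).
r_{12} = q_1·c_2 = 3.7268.
u_2 = c_2 − 3.7268·q_1 = (1.3333, -1.7778, 5.1111, 0.2222).
‖u_2‖ = 5.5777, so q_2 = (0.2390, -0.3187, 0.9163, 0.0398).
r_{13} = q_1·c_3 = -2.8324; r_{23} = q_2·c_3 = 2.7889.
u_3 = c_3 + 2.8324·q_1 − 2.7889·q_2 = (-0.4000, 1.2000, 0.6000, -1.8000).
‖u_3‖ = 2.2804, so q_3 = (-0.1754, 0.5262, 0.2631, -0.7894).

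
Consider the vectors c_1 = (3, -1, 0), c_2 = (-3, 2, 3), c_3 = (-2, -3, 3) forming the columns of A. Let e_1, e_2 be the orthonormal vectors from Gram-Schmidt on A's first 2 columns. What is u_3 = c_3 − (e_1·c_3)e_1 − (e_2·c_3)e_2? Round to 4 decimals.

u_3 = (-1.2727, -3.8182, 1.2727)

c_1 = (3, -1, 0); ‖c_1‖ = 3.1623, so e_1 = (0.9487, -0.3162, 0.0000).
e_1·c_2 = 0.9487·(-3) + (-0.3162)·2 + 0.0000·3 = -3.4785.
u_2 = c_2 + 3.4785·e_1 = (0.3000, 0.9000, 3.0000).
‖u_2‖ = 3.1464, so e_2 = (0.0953, 0.2860, 0.9535).
e_1·c_3 = 0.9487·(-2) + (-0.3162)·(-3) + 0.0000·3 = -0.9487; e_2·c_3 = 0.0953·(-2) + 0.2860·(-3) + 0.9535·3 = 1.8116.
u_3 = c_3 + 0.9487·e_1 − 1.8116·e_2 = (-1.2727, -3.8182, 1.2727).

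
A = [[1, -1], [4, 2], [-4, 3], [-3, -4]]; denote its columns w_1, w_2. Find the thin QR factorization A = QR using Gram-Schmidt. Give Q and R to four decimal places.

Q = [[0.1543, -0.2173], [0.6172, 0.2483], [-0.6172, 0.6828], [-0.4629, -0.6518]], R = [[6.4807, 1.0801], [0.0000, 5.3697]]

w_1 = (1, 4, -4, -3); ‖w_1‖ = 6.4807, so e_1 = (0.1543, 0.6172, -0.6172, -0.4629).
e_1·w_2 = 0.1543·(-1) + 0.6172·2 + (-0.6172)·3 + (-0.4629)·(-4) = 1.0801.
u_2 = w_2 − 1.0801·e_1 = (-1.1667, 1.3333, 3.6667, -3.5000).
‖u_2‖ = 5.3697, so e_2 = (-0.2173, 0.2483, 0.6828, -0.6518).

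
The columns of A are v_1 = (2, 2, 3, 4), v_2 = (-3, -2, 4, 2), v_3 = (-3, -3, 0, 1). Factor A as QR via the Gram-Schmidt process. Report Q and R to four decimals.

Q = [[0.3482, -0.6587, -0.0842], [0.3482, -0.4760, -0.3907], [0.5222, 0.5646, -0.6035], [0.6963, 0.1439, 0.6900]], R = [[5.7446, 1.7408, -1.3926], [0.0000, 5.4745, 3.5482], [0.0000, 0.0000, 2.1145]]

v_1 = (2, 2, 3, 4); ‖v_1‖ = 5.7446, so q_1 = (0.3482, 0.3482, 0.5222, 0.6963).
q_1·v_2 = 0.3482·(-3) + 0.3482·(-2) + 0.5222·4 + 0.6963·2 = 1.7408.
u_2 = v_2 − 1.7408·q_1 = (-3.6061, -2.6061, 3.0909, 0.7879).
‖u_2‖ = 5.4745, so q_2 = (-0.6587, -0.4760, 0.5646, 0.1439).
q_1·v_3 = 0.3482·(-3) + 0.3482·(-3) + 0.5222·0 + 0.6963·1 = -1.3926; q_2·v_3 = (-0.6587)·(-3) + (-0.4760)·(-3) + 0.5646·0 + 0.1439·1 = 3.5482.
u_3 = v_3 + 1.3926·q_1 − 3.5482·q_2 = (-0.1780, -0.8261, -1.2760, 1.4590).
‖u_3‖ = 2.1145, so q_3 = (-0.0842, -0.3907, -0.6035, 0.6900).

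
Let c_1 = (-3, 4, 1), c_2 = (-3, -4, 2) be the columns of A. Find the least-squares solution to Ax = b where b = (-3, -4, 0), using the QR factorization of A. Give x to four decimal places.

x = (-0.1070, 0.8436)

c_1 = (-3, 4, 1); ‖c_1‖ = 5.0990, so e_1 = (-0.5883, 0.7845, 0.1961).
e_1·c_2 = (-0.5883)·(-3) + 0.7845·(-4) + 0.1961·2 = -0.9806.
u_2 = c_2 + 0.9806·e_1 = (-3.5769, -3.2308, 2.1923).
‖u_2‖ = 5.2951, so e_2 = (-0.6755, -0.6101, 0.4140).
Qᵀb = (-1.3728, 4.4671).
Back-substitute: x_2 = 4.4671/5.2951 = 0.8436.
x_1 = (-1.3728 + 0.9806·0.8436)/5.0990 = -0.1070.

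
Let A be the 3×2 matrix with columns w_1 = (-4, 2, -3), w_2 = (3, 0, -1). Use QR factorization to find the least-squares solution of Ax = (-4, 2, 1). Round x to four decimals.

q_1 = w_1/‖w_1‖ = (-4, 2, -3)/5.3852 = (-0.7428, 0.3714, -0.5571).
r_{12} = q_1·w_2 = -1.6713.
u_2 = w_2 + 1.6713·q_1 = (1.7586, 0.6207, -1.9310).
‖u_2‖ = 2.6846, so q_2 = (0.6551, 0.2312, -0.7193).
Qᵀb = (3.1568, -2.8772).
Back-substitute: x_2 = -2.8772/2.6846 = -1.0718.
x_1 = (3.1568 + 1.6713·(-1.0718))/5.3852 = 0.2536.

x = (0.2536, -1.0718)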